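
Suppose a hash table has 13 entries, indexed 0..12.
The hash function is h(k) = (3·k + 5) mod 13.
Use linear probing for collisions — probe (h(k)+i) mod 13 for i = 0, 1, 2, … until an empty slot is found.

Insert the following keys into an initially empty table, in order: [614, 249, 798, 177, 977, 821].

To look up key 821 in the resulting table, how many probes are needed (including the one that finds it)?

614: h=1 → slot 1
249: h=11 → slot 11
798: h=7 → slot 7
177: h=3 → slot 3
977: h=11, probe 11,12 → slot 12
821: h=11, probe 11,12,0 → slot 0
Table: [821, 614, -, 177, -, -, -, 798, -, -, -, 249, 977]
Lookup 821: h=11, probe 11,12,0 → found at 0.

3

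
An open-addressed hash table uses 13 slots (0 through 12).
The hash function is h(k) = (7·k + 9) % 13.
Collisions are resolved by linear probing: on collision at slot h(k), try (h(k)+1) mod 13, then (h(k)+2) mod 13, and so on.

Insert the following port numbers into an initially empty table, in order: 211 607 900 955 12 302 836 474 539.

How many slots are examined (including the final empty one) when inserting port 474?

2

Insert 211: h=4, slot 4 empty -> index 4.
Insert 607: h=7, slot 7 empty -> index 7.
Insert 900: h=4, slot 4 occupied -> index 5.
Insert 955: h=12, slot 12 empty -> index 12.
Insert 12: h=2, slot 2 empty -> index 2.
Insert 302: h=4, slots 4,5 occupied -> index 6.
Insert 836: h=11, slot 11 empty -> index 11.
Insert 474: h=12, slot 12 occupied -> index 0.
Insert 539: h=12, slots 12,0 occupied -> index 1.
Table: [474, 539, 12, _, 211, 900, 302, 607, _, _, _, 836, 955]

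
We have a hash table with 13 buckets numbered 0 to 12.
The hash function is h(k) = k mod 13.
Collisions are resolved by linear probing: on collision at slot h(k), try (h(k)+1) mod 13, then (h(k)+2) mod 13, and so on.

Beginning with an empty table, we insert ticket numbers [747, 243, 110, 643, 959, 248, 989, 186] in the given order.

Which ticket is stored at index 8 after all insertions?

747 hashes to 6; slot 6 is free -> place at 6.
243 hashes to 9; slot 9 is free -> place at 9.
110 hashes to 6; 6 taken -> place at 7.
643 hashes to 6; 6,7 taken -> place at 8.
959 hashes to 10; slot 10 is free -> place at 10.
248 hashes to 1; slot 1 is free -> place at 1.
989 hashes to 1; 1 taken -> place at 2.
186 hashes to 4; slot 4 is free -> place at 4.
Table: [∅, 248, 989, ∅, 186, ∅, 747, 110, 643, 243, 959, ∅, ∅]

643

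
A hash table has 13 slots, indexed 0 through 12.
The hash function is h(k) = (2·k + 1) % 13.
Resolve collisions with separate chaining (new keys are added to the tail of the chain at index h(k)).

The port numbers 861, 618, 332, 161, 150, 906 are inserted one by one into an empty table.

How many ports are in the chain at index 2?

Insert 861: h=7, bucket 7 empty -> new chain.
Insert 618: h=2, bucket 2 empty -> new chain.
Insert 332: h=2, bucket 2 nonempty -> append to chain.
Insert 161: h=11, bucket 11 empty -> new chain.
Insert 150: h=2, bucket 2 nonempty -> append to chain.
Insert 906: h=6, bucket 6 empty -> new chain.
Final buckets:
0: .
1: .
2: 618 -> 332 -> 150
3: .
4: .
5: .
6: 906
7: 861
8: .
9: .
10: .
11: 161
12: .

3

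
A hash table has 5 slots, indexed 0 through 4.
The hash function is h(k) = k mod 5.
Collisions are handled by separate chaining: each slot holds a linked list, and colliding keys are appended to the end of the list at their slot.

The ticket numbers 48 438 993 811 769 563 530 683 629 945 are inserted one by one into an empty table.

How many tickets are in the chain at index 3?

Insert 48: h=3, bucket 3 empty -> new chain.
Insert 438: h=3, bucket 3 nonempty -> append to chain.
Insert 993: h=3, bucket 3 nonempty -> append to chain.
Insert 811: h=1, bucket 1 empty -> new chain.
Insert 769: h=4, bucket 4 empty -> new chain.
Insert 563: h=3, bucket 3 nonempty -> append to chain.
Insert 530: h=0, bucket 0 empty -> new chain.
Insert 683: h=3, bucket 3 nonempty -> append to chain.
Insert 629: h=4, bucket 4 nonempty -> append to chain.
Insert 945: h=0, bucket 0 nonempty -> append to chain.
Final buckets:
0: 530 -> 945
1: 811
2: ∅
3: 48 -> 438 -> 993 -> 563 -> 683
4: 769 -> 629

5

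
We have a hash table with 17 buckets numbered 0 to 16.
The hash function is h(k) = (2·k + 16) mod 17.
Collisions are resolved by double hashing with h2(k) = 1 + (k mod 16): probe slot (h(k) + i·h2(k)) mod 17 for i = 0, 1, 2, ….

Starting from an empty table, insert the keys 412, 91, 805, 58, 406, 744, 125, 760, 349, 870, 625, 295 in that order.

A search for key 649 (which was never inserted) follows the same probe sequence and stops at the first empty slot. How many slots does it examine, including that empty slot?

2

412: h=7 → slot 7
91: h=11 → slot 11
805: h=11, h2=6, probe 11,0 → slot 0
58: h=13 → slot 13
406: h=12 → slot 12
744: h=8 → slot 8
125: h=11, h2=14, probe 11,8,5 → slot 5
760: h=6 → slot 6
349: h=0, h2=14, probe 0,14 → slot 14
870: h=5, h2=7, probe 5,12,2 → slot 2
625: h=8, h2=2, probe 8,10 → slot 10
295: h=11, h2=8, probe 11,2,10,1 → slot 1
Table: [805, 295, 870, ., ., 125, 760, 412, 744, ., 625, 91, 406, 58, 349, ., .]
Lookup 649: h=5, h2=10, probe 5,15 → slot 15 empty, not found.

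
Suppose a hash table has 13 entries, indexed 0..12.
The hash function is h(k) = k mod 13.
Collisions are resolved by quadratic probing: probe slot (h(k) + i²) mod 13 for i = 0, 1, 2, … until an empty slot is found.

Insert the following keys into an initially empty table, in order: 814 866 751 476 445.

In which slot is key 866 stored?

9

Insert 814: h=8, slot 8 empty => index 8.
Insert 866: h=8, slot 8 occupied => index 9.
Insert 751: h=10, slot 10 empty => index 10.
Insert 476: h=8, slots 8,9 occupied => index 12.
Insert 445: h=3, slot 3 empty => index 3.
Table: [_, _, _, 445, _, _, _, _, 814, 866, 751, _, 476]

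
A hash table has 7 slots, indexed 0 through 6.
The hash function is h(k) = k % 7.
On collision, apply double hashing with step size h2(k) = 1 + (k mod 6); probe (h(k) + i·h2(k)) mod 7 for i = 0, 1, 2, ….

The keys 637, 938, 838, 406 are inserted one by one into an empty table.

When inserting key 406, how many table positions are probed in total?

637 hashes to 0; slot 0 is free => place at 0.
938 hashes to 0, h2=3; 0 taken => place at 3.
838 hashes to 5; slot 5 is free => place at 5.
406 hashes to 0, h2=5; 0,5,3 taken => place at 1.
Table: [637, 406, ∅, 938, ∅, 838, ∅]

4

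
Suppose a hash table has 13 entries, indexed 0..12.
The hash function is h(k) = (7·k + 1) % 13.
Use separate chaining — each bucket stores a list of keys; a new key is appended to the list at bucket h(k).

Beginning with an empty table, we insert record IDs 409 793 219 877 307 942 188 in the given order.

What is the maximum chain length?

4

Insert 409: h=4, bucket 4 empty → new chain.
Insert 793: h=1, bucket 1 empty → new chain.
Insert 219: h=0, bucket 0 empty → new chain.
Insert 877: h=4, bucket 4 nonempty → append to chain.
Insert 307: h=5, bucket 5 empty → new chain.
Insert 942: h=4, bucket 4 nonempty → append to chain.
Insert 188: h=4, bucket 4 nonempty → append to chain.
Final buckets:
0: 219
1: 793
2: _
3: _
4: 409 -> 877 -> 942 -> 188
5: 307
6: _
7: _
8: _
9: _
10: _
11: _
12: _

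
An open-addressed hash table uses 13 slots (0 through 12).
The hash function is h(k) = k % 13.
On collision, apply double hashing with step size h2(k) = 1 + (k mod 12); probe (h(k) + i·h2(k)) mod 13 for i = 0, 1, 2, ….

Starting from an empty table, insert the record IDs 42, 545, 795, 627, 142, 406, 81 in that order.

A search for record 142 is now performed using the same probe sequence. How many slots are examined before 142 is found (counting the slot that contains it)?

2

42: h=3 → slot 3
545: h=12 → slot 12
795: h=2 → slot 2
627: h=3, h2=4, probe 3,7 → slot 7
142: h=12, h2=11, probe 12,10 → slot 10
406: h=3, h2=11, probe 3,1 → slot 1
81: h=3, h2=10, probe 3,0 → slot 0
Table: [81, 406, 795, 42, ., ., ., 627, ., ., 142, ., 545]
Lookup 142: h=12, h2=11, probe 12,10 → found at 10.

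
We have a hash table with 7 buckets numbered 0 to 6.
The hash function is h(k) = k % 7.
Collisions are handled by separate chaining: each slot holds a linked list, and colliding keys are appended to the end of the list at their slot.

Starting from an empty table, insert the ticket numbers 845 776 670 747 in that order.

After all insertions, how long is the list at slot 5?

Insert 845: h=5, bucket 5 empty → new chain.
Insert 776: h=6, bucket 6 empty → new chain.
Insert 670: h=5, bucket 5 nonempty → append to chain.
Insert 747: h=5, bucket 5 nonempty → append to chain.
Final buckets:
0: —
1: —
2: —
3: —
4: —
5: 845 -> 670 -> 747
6: 776

3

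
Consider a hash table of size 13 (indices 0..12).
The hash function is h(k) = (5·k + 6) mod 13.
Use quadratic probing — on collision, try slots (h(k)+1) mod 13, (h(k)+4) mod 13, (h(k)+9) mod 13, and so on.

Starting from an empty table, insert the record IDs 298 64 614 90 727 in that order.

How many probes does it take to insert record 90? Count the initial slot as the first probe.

298 hashes to 1; slot 1 is free => place at 1.
64 hashes to 1; 1 taken => place at 2.
614 hashes to 8; slot 8 is free => place at 8.
90 hashes to 1; 1,2 taken => place at 5.
727 hashes to 1; 1,2,5 taken => place at 10.
Table: [., 298, 64, ., ., 90, ., ., 614, ., 727, ., .]

3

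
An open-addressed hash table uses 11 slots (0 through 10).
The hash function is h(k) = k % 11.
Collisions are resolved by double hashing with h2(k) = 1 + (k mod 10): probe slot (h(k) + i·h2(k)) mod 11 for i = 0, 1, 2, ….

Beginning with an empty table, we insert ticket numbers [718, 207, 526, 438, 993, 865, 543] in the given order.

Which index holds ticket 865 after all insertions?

Insert 718: h=3, slot 3 empty => index 3.
Insert 207: h=9, slot 9 empty => index 9.
Insert 526: h=9, h2=7, slot 9 occupied => index 5.
Insert 438: h=9, h2=9, slot 9 occupied => index 7.
Insert 993: h=3, h2=4, slots 3,7 occupied => index 0.
Insert 865: h=7, h2=6, slot 7 occupied => index 2.
Insert 543: h=4, slot 4 empty => index 4.
Table: [993, _, 865, 718, 543, 526, _, 438, _, 207, _]

2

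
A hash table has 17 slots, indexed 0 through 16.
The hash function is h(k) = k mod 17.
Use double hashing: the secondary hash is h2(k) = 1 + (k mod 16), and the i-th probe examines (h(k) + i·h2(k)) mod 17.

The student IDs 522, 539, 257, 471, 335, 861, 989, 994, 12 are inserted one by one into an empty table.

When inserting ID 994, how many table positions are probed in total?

3

Insert 522: h=12, slot 12 empty -> index 12.
Insert 539: h=12, h2=12, slot 12 occupied -> index 7.
Insert 257: h=2, slot 2 empty -> index 2.
Insert 471: h=12, h2=8, slot 12 occupied -> index 3.
Insert 335: h=12, h2=16, slot 12 occupied -> index 11.
Insert 861: h=11, h2=14, slot 11 occupied -> index 8.
Insert 989: h=3, h2=14, slot 3 occupied -> index 0.
Insert 994: h=8, h2=3, slots 8,11 occupied -> index 14.
Insert 12: h=12, h2=13, slots 12,8 occupied -> index 4.
Table: [989, -, 257, 471, 12, -, -, 539, 861, -, -, 335, 522, -, 994, -, -]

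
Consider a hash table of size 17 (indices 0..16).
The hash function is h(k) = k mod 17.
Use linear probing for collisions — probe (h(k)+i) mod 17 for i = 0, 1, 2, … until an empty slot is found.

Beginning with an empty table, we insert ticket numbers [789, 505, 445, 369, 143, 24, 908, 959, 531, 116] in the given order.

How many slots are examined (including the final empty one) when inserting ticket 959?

5

Insert 789: h=7, slot 7 empty → index 7.
Insert 505: h=12, slot 12 empty → index 12.
Insert 445: h=3, slot 3 empty → index 3.
Insert 369: h=12, slot 12 occupied → index 13.
Insert 143: h=7, slot 7 occupied → index 8.
Insert 24: h=7, slots 7,8 occupied → index 9.
Insert 908: h=7, slots 7,8,9 occupied → index 10.
Insert 959: h=7, slots 7,8,9,10 occupied → index 11.
Insert 531: h=4, slot 4 empty → index 4.
Insert 116: h=14, slot 14 empty → index 14.
Table: [-, -, -, 445, 531, -, -, 789, 143, 24, 908, 959, 505, 369, 116, -, -]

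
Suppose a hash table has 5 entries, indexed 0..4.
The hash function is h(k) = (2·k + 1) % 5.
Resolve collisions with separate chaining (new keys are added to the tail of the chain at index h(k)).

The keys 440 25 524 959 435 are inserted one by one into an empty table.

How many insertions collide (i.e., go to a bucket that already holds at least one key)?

3

440 -> bucket 1
25 -> bucket 1 (collision)
524 -> bucket 4
959 -> bucket 4 (collision)
435 -> bucket 1 (collision)
Final buckets:
0: _
1: 440 -> 25 -> 435
2: _
3: _
4: 524 -> 959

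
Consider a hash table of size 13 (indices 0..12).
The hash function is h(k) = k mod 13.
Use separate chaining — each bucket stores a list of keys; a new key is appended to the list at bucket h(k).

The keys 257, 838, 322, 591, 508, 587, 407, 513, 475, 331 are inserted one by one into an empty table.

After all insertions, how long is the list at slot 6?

Insert 257: h=10, bucket 10 empty -> new chain.
Insert 838: h=6, bucket 6 empty -> new chain.
Insert 322: h=10, bucket 10 nonempty -> append to chain.
Insert 591: h=6, bucket 6 nonempty -> append to chain.
Insert 508: h=1, bucket 1 empty -> new chain.
Insert 587: h=2, bucket 2 empty -> new chain.
Insert 407: h=4, bucket 4 empty -> new chain.
Insert 513: h=6, bucket 6 nonempty -> append to chain.
Insert 475: h=7, bucket 7 empty -> new chain.
Insert 331: h=6, bucket 6 nonempty -> append to chain.
Final buckets:
0: -
1: 508
2: 587
3: -
4: 407
5: -
6: 838 -> 591 -> 513 -> 331
7: 475
8: -
9: -
10: 257 -> 322
11: -
12: -

4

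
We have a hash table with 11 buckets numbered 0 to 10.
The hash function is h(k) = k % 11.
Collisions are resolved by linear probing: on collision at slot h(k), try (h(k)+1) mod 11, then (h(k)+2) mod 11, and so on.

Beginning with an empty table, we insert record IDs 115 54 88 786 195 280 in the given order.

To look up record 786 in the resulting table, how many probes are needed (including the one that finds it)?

Insert 115: h=5, slot 5 empty → index 5.
Insert 54: h=10, slot 10 empty → index 10.
Insert 88: h=0, slot 0 empty → index 0.
Insert 786: h=5, slot 5 occupied → index 6.
Insert 195: h=8, slot 8 empty → index 8.
Insert 280: h=5, slots 5,6 occupied → index 7.
Table: [88, —, —, —, —, 115, 786, 280, 195, —, 54]
Lookup 786: h=5, probe 5,6 → found at 6.

2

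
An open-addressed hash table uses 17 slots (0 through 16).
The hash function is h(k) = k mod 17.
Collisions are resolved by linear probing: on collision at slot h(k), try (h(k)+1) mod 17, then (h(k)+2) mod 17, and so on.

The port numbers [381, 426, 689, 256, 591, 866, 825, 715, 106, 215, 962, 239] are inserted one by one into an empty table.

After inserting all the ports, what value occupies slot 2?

256

Insert 381: h=7, slot 7 empty => index 7.
Insert 426: h=1, slot 1 empty => index 1.
Insert 689: h=9, slot 9 empty => index 9.
Insert 256: h=1, slot 1 occupied => index 2.
Insert 591: h=13, slot 13 empty => index 13.
Insert 866: h=16, slot 16 empty => index 16.
Insert 825: h=9, slot 9 occupied => index 10.
Insert 715: h=1, slots 1,2 occupied => index 3.
Insert 106: h=4, slot 4 empty => index 4.
Insert 215: h=11, slot 11 empty => index 11.
Insert 962: h=10, slots 10,11 occupied => index 12.
Insert 239: h=1, slots 1,2,3,4 occupied => index 5.
Table: [., 426, 256, 715, 106, 239, ., 381, ., 689, 825, 215, 962, 591, ., ., 866]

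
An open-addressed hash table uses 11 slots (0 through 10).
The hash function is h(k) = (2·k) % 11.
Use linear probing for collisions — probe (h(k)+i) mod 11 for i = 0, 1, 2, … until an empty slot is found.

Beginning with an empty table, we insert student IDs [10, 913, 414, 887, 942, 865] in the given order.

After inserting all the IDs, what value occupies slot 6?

865

10: h=9 → slot 9
913: h=0 → slot 0
414: h=3 → slot 3
887: h=3, probe 3,4 → slot 4
942: h=3, probe 3,4,5 → slot 5
865: h=3, probe 3,4,5,6 → slot 6
Table: [913, -, -, 414, 887, 942, 865, -, -, 10, -]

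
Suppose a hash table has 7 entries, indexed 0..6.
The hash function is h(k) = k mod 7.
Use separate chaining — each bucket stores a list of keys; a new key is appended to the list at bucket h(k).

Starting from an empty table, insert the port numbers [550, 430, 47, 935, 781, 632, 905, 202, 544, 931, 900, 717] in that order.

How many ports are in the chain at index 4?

Insert 550: h=4, bucket 4 empty -> new chain.
Insert 430: h=3, bucket 3 empty -> new chain.
Insert 47: h=5, bucket 5 empty -> new chain.
Insert 935: h=4, bucket 4 nonempty -> append to chain.
Insert 781: h=4, bucket 4 nonempty -> append to chain.
Insert 632: h=2, bucket 2 empty -> new chain.
Insert 905: h=2, bucket 2 nonempty -> append to chain.
Insert 202: h=6, bucket 6 empty -> new chain.
Insert 544: h=5, bucket 5 nonempty -> append to chain.
Insert 931: h=0, bucket 0 empty -> new chain.
Insert 900: h=4, bucket 4 nonempty -> append to chain.
Insert 717: h=3, bucket 3 nonempty -> append to chain.
Final buckets:
0: 931
1: —
2: 632 -> 905
3: 430 -> 717
4: 550 -> 935 -> 781 -> 900
5: 47 -> 544
6: 202

4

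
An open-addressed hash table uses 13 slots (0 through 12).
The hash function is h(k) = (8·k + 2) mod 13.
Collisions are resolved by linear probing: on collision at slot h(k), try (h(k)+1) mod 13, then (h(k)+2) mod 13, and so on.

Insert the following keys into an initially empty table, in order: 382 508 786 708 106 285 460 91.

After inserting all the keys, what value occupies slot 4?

382: h=3 → slot 3
508: h=10 → slot 10
786: h=11 → slot 11
708: h=11, probe 11,12 → slot 12
106: h=5 → slot 5
285: h=7 → slot 7
460: h=3, probe 3,4 → slot 4
91: h=2 → slot 2
Table: [—, —, 91, 382, 460, 106, —, 285, —, —, 508, 786, 708]

460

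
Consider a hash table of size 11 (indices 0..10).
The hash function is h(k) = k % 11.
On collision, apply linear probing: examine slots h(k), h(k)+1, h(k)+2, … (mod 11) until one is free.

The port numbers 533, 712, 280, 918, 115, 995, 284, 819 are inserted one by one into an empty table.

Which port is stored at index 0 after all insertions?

284

533 hashes to 5; slot 5 is free => place at 5.
712 hashes to 8; slot 8 is free => place at 8.
280 hashes to 5; 5 taken => place at 6.
918 hashes to 5; 5,6 taken => place at 7.
115 hashes to 5; 5,6,7,8 taken => place at 9.
995 hashes to 5; 5,6,7,8,9 taken => place at 10.
284 hashes to 9; 9,10 taken => place at 0.
819 hashes to 5; 5,6,7,8,9,10,0 taken => place at 1.
Table: [284, 819, _, _, _, 533, 280, 918, 712, 115, 995]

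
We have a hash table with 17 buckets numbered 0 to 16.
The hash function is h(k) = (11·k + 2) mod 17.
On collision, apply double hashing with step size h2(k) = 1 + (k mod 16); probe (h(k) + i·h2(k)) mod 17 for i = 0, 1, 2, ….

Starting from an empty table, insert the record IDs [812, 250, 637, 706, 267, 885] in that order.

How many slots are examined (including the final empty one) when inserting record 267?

812 hashes to 9; slot 9 is free → place at 9.
250 hashes to 15; slot 15 is free → place at 15.
637 hashes to 5; slot 5 is free → place at 5.
706 hashes to 16; slot 16 is free → place at 16.
267 hashes to 15, h2=12; 15 taken → place at 10.
885 hashes to 13; slot 13 is free → place at 13.
Table: [_, _, _, _, _, 637, _, _, _, 812, 267, _, _, 885, _, 250, 706]

2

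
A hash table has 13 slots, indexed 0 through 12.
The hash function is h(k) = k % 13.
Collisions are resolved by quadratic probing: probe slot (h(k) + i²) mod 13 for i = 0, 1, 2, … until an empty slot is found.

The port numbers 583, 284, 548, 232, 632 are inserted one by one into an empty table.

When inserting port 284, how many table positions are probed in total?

2

Insert 583: h=11, slot 11 empty => index 11.
Insert 284: h=11, slot 11 occupied => index 12.
Insert 548: h=2, slot 2 empty => index 2.
Insert 232: h=11, slots 11,12,2 occupied => index 7.
Insert 632: h=8, slot 8 empty => index 8.
Table: [—, —, 548, —, —, —, —, 232, 632, —, —, 583, 284]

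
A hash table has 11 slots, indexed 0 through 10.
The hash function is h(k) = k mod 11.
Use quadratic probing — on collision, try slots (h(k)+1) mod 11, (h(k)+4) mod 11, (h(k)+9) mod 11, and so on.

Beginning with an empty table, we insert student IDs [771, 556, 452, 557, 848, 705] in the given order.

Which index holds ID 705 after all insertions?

10

771 hashes to 1; slot 1 is free → place at 1.
556 hashes to 6; slot 6 is free → place at 6.
452 hashes to 1; 1 taken → place at 2.
557 hashes to 7; slot 7 is free → place at 7.
848 hashes to 1; 1,2 taken → place at 5.
705 hashes to 1; 1,2,5 taken → place at 10.
Table: [∅, 771, 452, ∅, ∅, 848, 556, 557, ∅, ∅, 705]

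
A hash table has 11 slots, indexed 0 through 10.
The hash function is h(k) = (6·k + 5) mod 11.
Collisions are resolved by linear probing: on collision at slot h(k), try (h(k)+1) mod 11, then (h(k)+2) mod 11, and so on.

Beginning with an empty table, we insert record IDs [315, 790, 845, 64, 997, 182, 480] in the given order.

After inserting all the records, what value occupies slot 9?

480

315: h=3 → slot 3
790: h=4 → slot 4
845: h=4, probe 4,5 → slot 5
64: h=4, probe 4,5,6 → slot 6
997: h=3, probe 3,4,5,6,7 → slot 7
182: h=8 → slot 8
480: h=3, probe 3,4,5,6,7,8,9 → slot 9
Table: [—, —, —, 315, 790, 845, 64, 997, 182, 480, —]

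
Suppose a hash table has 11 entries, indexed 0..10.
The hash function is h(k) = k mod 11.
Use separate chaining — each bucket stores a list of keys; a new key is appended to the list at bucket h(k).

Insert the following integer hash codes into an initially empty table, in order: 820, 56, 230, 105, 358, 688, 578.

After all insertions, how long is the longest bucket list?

5

Insert 820: h=6, bucket 6 empty → new chain.
Insert 56: h=1, bucket 1 empty → new chain.
Insert 230: h=10, bucket 10 empty → new chain.
Insert 105: h=6, bucket 6 nonempty → append to chain.
Insert 358: h=6, bucket 6 nonempty → append to chain.
Insert 688: h=6, bucket 6 nonempty → append to chain.
Insert 578: h=6, bucket 6 nonempty → append to chain.
Final buckets:
0: .
1: 56
2: .
3: .
4: .
5: .
6: 820 -> 105 -> 358 -> 688 -> 578
7: .
8: .
9: .
10: 230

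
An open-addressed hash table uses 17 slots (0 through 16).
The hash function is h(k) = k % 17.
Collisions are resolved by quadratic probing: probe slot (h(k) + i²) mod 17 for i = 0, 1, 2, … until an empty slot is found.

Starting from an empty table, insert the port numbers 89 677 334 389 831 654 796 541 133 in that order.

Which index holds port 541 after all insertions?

6

89: h=4 => slot 4
677: h=14 => slot 14
334: h=11 => slot 11
389: h=15 => slot 15
831: h=15, probe 15,16 => slot 16
654: h=8 => slot 8
796: h=14, probe 14,15,1 => slot 1
541: h=14, probe 14,15,1,6 => slot 6
133: h=14, probe 14,15,1,6,13 => slot 13
Table: [_, 796, _, _, 89, _, 541, _, 654, _, _, 334, _, 133, 677, 389, 831]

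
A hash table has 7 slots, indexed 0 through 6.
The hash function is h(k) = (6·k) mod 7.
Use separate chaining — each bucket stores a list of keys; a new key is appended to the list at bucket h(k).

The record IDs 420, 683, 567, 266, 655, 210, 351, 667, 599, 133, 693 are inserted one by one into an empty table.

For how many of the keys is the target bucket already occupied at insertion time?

7

Insert 420: h=0, bucket 0 empty → new chain.
Insert 683: h=3, bucket 3 empty → new chain.
Insert 567: h=0, bucket 0 nonempty → append to chain.
Insert 266: h=0, bucket 0 nonempty → append to chain.
Insert 655: h=3, bucket 3 nonempty → append to chain.
Insert 210: h=0, bucket 0 nonempty → append to chain.
Insert 351: h=6, bucket 6 empty → new chain.
Insert 667: h=5, bucket 5 empty → new chain.
Insert 599: h=3, bucket 3 nonempty → append to chain.
Insert 133: h=0, bucket 0 nonempty → append to chain.
Insert 693: h=0, bucket 0 nonempty → append to chain.
Final buckets:
0: 420 -> 567 -> 266 -> 210 -> 133 -> 693
1: _
2: _
3: 683 -> 655 -> 599
4: _
5: 667
6: 351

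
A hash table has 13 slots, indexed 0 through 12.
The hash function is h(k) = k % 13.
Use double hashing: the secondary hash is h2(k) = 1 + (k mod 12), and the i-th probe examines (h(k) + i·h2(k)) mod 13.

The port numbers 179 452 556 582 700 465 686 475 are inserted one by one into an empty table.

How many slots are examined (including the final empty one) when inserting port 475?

179 hashes to 10; slot 10 is free => place at 10.
452 hashes to 10, h2=9; 10 taken => place at 6.
556 hashes to 10, h2=5; 10 taken => place at 2.
582 hashes to 10, h2=7; 10 taken => place at 4.
700 hashes to 11; slot 11 is free => place at 11.
465 hashes to 10, h2=10; 10 taken => place at 7.
686 hashes to 10, h2=3; 10 taken => place at 0.
475 hashes to 7, h2=8; 7,2,10 taken => place at 5.
Table: [686, ., 556, ., 582, 475, 452, 465, ., ., 179, 700, .]

4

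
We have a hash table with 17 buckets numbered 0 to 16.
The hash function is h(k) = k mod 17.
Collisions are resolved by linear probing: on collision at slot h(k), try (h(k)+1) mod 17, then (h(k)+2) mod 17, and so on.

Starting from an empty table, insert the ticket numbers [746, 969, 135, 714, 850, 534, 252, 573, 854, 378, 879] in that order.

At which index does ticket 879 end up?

13

Insert 746: h=15, slot 15 empty -> index 15.
Insert 969: h=0, slot 0 empty -> index 0.
Insert 135: h=16, slot 16 empty -> index 16.
Insert 714: h=0, slot 0 occupied -> index 1.
Insert 850: h=0, slots 0,1 occupied -> index 2.
Insert 534: h=7, slot 7 empty -> index 7.
Insert 252: h=14, slot 14 empty -> index 14.
Insert 573: h=12, slot 12 empty -> index 12.
Insert 854: h=4, slot 4 empty -> index 4.
Insert 378: h=4, slot 4 occupied -> index 5.
Insert 879: h=12, slot 12 occupied -> index 13.
Table: [969, 714, 850, —, 854, 378, —, 534, —, —, —, —, 573, 879, 252, 746, 135]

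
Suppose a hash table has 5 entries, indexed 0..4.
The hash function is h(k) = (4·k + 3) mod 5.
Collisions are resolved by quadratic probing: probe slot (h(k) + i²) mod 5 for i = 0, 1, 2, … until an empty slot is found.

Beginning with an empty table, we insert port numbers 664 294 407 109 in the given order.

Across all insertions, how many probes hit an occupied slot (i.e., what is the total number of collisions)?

664 hashes to 4; slot 4 is free => place at 4.
294 hashes to 4; 4 taken => place at 0.
407 hashes to 1; slot 1 is free => place at 1.
109 hashes to 4; 4,0 taken => place at 3.
Table: [294, 407, ∅, 109, 664]

3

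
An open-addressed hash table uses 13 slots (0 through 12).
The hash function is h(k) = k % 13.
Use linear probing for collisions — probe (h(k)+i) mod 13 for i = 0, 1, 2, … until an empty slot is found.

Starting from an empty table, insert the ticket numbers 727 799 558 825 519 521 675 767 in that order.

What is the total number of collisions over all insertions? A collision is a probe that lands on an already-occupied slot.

13

727: h=12 => slot 12
799: h=6 => slot 6
558: h=12, probe 12,0 => slot 0
825: h=6, probe 6,7 => slot 7
519: h=12, probe 12,0,1 => slot 1
521: h=1, probe 1,2 => slot 2
675: h=12, probe 12,0,1,2,3 => slot 3
767: h=0, probe 0,1,2,3,4 => slot 4
Table: [558, 519, 521, 675, 767, -, 799, 825, -, -, -, -, 727]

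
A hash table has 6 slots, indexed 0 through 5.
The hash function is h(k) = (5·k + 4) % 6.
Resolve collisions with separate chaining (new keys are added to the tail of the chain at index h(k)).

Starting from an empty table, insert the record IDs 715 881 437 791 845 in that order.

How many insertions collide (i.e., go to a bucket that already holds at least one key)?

Insert 715: h=3, bucket 3 empty → new chain.
Insert 881: h=5, bucket 5 empty → new chain.
Insert 437: h=5, bucket 5 nonempty → append to chain.
Insert 791: h=5, bucket 5 nonempty → append to chain.
Insert 845: h=5, bucket 5 nonempty → append to chain.
Final buckets:
0: .
1: .
2: .
3: 715
4: .
5: 881 -> 437 -> 791 -> 845

3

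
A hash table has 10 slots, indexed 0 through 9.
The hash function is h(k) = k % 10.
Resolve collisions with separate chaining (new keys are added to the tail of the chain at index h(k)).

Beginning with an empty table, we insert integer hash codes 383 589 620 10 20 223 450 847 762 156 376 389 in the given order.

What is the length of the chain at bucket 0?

Insert 383: h=3, bucket 3 empty -> new chain.
Insert 589: h=9, bucket 9 empty -> new chain.
Insert 620: h=0, bucket 0 empty -> new chain.
Insert 10: h=0, bucket 0 nonempty -> append to chain.
Insert 20: h=0, bucket 0 nonempty -> append to chain.
Insert 223: h=3, bucket 3 nonempty -> append to chain.
Insert 450: h=0, bucket 0 nonempty -> append to chain.
Insert 847: h=7, bucket 7 empty -> new chain.
Insert 762: h=2, bucket 2 empty -> new chain.
Insert 156: h=6, bucket 6 empty -> new chain.
Insert 376: h=6, bucket 6 nonempty -> append to chain.
Insert 389: h=9, bucket 9 nonempty -> append to chain.
Final buckets:
0: 620 -> 10 -> 20 -> 450
1: -
2: 762
3: 383 -> 223
4: -
5: -
6: 156 -> 376
7: 847
8: -
9: 589 -> 389

4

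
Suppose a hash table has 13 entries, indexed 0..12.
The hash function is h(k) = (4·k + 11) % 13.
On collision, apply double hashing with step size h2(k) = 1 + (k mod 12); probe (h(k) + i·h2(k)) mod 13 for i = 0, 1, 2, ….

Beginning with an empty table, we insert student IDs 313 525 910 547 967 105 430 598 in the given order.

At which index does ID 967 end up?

0

313: h=2 → slot 2
525: h=5 → slot 5
910: h=11 → slot 11
547: h=2, h2=8, probe 2,10 → slot 10
967: h=5, h2=8, probe 5,0 → slot 0
105: h=2, h2=10, probe 2,12 → slot 12
430: h=2, h2=11, probe 2,0,11,9 → slot 9
598: h=11, h2=11, probe 11,9,7 → slot 7
Table: [967, -, 313, -, -, 525, -, 598, -, 430, 547, 910, 105]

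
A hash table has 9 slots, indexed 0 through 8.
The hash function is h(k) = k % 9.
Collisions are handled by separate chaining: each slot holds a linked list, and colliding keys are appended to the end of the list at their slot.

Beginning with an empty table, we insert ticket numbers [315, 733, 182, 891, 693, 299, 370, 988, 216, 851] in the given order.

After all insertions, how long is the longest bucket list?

4

Insert 315: h=0, bucket 0 empty -> new chain.
Insert 733: h=4, bucket 4 empty -> new chain.
Insert 182: h=2, bucket 2 empty -> new chain.
Insert 891: h=0, bucket 0 nonempty -> append to chain.
Insert 693: h=0, bucket 0 nonempty -> append to chain.
Insert 299: h=2, bucket 2 nonempty -> append to chain.
Insert 370: h=1, bucket 1 empty -> new chain.
Insert 988: h=7, bucket 7 empty -> new chain.
Insert 216: h=0, bucket 0 nonempty -> append to chain.
Insert 851: h=5, bucket 5 empty -> new chain.
Final buckets:
0: 315 -> 891 -> 693 -> 216
1: 370
2: 182 -> 299
3: .
4: 733
5: 851
6: .
7: 988
8: .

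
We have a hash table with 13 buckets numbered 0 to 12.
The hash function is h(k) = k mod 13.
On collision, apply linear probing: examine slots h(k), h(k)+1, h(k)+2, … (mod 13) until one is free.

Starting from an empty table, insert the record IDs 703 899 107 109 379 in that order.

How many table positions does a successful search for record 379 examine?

3

703: h=1 → slot 1
899: h=2 → slot 2
107: h=3 → slot 3
109: h=5 → slot 5
379: h=2, probe 2,3,4 → slot 4
Table: [∅, 703, 899, 107, 379, 109, ∅, ∅, ∅, ∅, ∅, ∅, ∅]
Lookup 379: h=2, probe 2,3,4 → found at 4.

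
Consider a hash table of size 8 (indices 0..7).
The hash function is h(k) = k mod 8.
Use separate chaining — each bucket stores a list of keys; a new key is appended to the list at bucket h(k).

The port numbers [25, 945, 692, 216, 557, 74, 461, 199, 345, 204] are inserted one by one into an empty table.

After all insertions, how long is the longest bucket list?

3

Insert 25: h=1, bucket 1 empty → new chain.
Insert 945: h=1, bucket 1 nonempty → append to chain.
Insert 692: h=4, bucket 4 empty → new chain.
Insert 216: h=0, bucket 0 empty → new chain.
Insert 557: h=5, bucket 5 empty → new chain.
Insert 74: h=2, bucket 2 empty → new chain.
Insert 461: h=5, bucket 5 nonempty → append to chain.
Insert 199: h=7, bucket 7 empty → new chain.
Insert 345: h=1, bucket 1 nonempty → append to chain.
Insert 204: h=4, bucket 4 nonempty → append to chain.
Final buckets:
0: 216
1: 25 -> 945 -> 345
2: 74
3: .
4: 692 -> 204
5: 557 -> 461
6: .
7: 199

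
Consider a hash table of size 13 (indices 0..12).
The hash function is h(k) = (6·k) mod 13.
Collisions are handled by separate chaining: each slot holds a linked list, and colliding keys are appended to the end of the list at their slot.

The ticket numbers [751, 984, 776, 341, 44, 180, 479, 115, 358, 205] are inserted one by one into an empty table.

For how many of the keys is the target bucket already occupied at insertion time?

751 → bucket 8
984 → bucket 2
776 → bucket 2 (collision)
341 → bucket 5
44 → bucket 4
180 → bucket 1
479 → bucket 1 (collision)
115 → bucket 1 (collision)
358 → bucket 3
205 → bucket 8 (collision)
Final buckets:
0: —
1: 180 -> 479 -> 115
2: 984 -> 776
3: 358
4: 44
5: 341
6: —
7: —
8: 751 -> 205
9: —
10: —
11: —
12: —

4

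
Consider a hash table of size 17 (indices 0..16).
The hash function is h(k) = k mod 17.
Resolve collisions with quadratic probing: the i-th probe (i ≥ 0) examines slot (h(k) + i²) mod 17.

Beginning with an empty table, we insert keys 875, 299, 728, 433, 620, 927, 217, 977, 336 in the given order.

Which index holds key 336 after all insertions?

875 hashes to 8; slot 8 is free => place at 8.
299 hashes to 10; slot 10 is free => place at 10.
728 hashes to 14; slot 14 is free => place at 14.
433 hashes to 8; 8 taken => place at 9.
620 hashes to 8; 8,9 taken => place at 12.
927 hashes to 9; 9,10 taken => place at 13.
217 hashes to 13; 13,14 taken => place at 0.
977 hashes to 8; 8,9,12,0 taken => place at 7.
336 hashes to 13; 13,14,0 taken => place at 5.
Table: [217, _, _, _, _, 336, _, 977, 875, 433, 299, _, 620, 927, 728, _, _]

5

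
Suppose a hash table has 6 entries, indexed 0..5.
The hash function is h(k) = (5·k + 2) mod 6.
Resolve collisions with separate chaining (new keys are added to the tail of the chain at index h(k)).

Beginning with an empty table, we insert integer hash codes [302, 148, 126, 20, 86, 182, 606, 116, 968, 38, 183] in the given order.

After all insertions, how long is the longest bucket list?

7

Insert 302: h=0, bucket 0 empty -> new chain.
Insert 148: h=4, bucket 4 empty -> new chain.
Insert 126: h=2, bucket 2 empty -> new chain.
Insert 20: h=0, bucket 0 nonempty -> append to chain.
Insert 86: h=0, bucket 0 nonempty -> append to chain.
Insert 182: h=0, bucket 0 nonempty -> append to chain.
Insert 606: h=2, bucket 2 nonempty -> append to chain.
Insert 116: h=0, bucket 0 nonempty -> append to chain.
Insert 968: h=0, bucket 0 nonempty -> append to chain.
Insert 38: h=0, bucket 0 nonempty -> append to chain.
Insert 183: h=5, bucket 5 empty -> new chain.
Final buckets:
0: 302 -> 20 -> 86 -> 182 -> 116 -> 968 -> 38
1: —
2: 126 -> 606
3: —
4: 148
5: 183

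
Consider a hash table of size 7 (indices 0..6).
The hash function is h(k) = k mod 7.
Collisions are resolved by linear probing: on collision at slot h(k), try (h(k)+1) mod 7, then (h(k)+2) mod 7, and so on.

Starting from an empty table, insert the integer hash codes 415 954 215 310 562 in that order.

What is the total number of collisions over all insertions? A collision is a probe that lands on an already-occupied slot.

7

Insert 415: h=2, slot 2 empty -> index 2.
Insert 954: h=2, slot 2 occupied -> index 3.
Insert 215: h=5, slot 5 empty -> index 5.
Insert 310: h=2, slots 2,3 occupied -> index 4.
Insert 562: h=2, slots 2,3,4,5 occupied -> index 6.
Table: [_, _, 415, 954, 310, 215, 562]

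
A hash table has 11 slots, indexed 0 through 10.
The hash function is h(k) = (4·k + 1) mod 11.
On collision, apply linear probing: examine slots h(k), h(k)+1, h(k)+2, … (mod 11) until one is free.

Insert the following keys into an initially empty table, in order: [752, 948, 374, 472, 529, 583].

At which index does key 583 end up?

2

752 hashes to 6; slot 6 is free -> place at 6.
948 hashes to 9; slot 9 is free -> place at 9.
374 hashes to 1; slot 1 is free -> place at 1.
472 hashes to 8; slot 8 is free -> place at 8.
529 hashes to 5; slot 5 is free -> place at 5.
583 hashes to 1; 1 taken -> place at 2.
Table: [—, 374, 583, —, —, 529, 752, —, 472, 948, —]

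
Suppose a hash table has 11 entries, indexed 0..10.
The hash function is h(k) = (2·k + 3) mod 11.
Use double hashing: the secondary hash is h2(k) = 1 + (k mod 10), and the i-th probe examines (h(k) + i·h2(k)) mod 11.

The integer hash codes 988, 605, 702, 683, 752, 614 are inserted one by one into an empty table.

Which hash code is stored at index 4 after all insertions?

614

988: h=10 -> slot 10
605: h=3 -> slot 3
702: h=10, h2=3, probe 10,2 -> slot 2
683: h=5 -> slot 5
752: h=0 -> slot 0
614: h=10, h2=5, probe 10,4 -> slot 4
Table: [752, -, 702, 605, 614, 683, -, -, -, -, 988]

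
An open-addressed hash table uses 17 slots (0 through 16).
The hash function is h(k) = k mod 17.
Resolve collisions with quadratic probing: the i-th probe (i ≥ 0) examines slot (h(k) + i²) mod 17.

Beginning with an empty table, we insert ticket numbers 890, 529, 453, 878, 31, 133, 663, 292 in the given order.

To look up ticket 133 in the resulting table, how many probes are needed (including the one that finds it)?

Insert 890: h=6, slot 6 empty -> index 6.
Insert 529: h=2, slot 2 empty -> index 2.
Insert 453: h=11, slot 11 empty -> index 11.
Insert 878: h=11, slot 11 occupied -> index 12.
Insert 31: h=14, slot 14 empty -> index 14.
Insert 133: h=14, slot 14 occupied -> index 15.
Insert 663: h=0, slot 0 empty -> index 0.
Insert 292: h=3, slot 3 empty -> index 3.
Table: [663, ∅, 529, 292, ∅, ∅, 890, ∅, ∅, ∅, ∅, 453, 878, ∅, 31, 133, ∅]
Lookup 133: h=14, probe 14,15 → found at 15.

2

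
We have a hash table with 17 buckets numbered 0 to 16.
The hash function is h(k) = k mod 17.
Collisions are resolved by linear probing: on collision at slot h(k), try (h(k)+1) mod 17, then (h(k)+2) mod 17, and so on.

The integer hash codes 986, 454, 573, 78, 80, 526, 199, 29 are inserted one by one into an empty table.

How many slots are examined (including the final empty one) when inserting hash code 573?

2

986 hashes to 0; slot 0 is free → place at 0.
454 hashes to 12; slot 12 is free → place at 12.
573 hashes to 12; 12 taken → place at 13.
78 hashes to 10; slot 10 is free → place at 10.
80 hashes to 12; 12,13 taken → place at 14.
526 hashes to 16; slot 16 is free → place at 16.
199 hashes to 12; 12,13,14 taken → place at 15.
29 hashes to 12; 12,13,14,15,16,0 taken → place at 1.
Table: [986, 29, —, —, —, —, —, —, —, —, 78, —, 454, 573, 80, 199, 526]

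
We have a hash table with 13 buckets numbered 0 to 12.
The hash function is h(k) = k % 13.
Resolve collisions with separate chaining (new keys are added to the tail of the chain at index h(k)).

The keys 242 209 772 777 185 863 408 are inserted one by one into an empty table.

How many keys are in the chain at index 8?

242 → bucket 8
209 → bucket 1
772 → bucket 5
777 → bucket 10
185 → bucket 3
863 → bucket 5 (collision)
408 → bucket 5 (collision)
Final buckets:
0: —
1: 209
2: —
3: 185
4: —
5: 772 -> 863 -> 408
6: —
7: —
8: 242
9: —
10: 777
11: —
12: —

1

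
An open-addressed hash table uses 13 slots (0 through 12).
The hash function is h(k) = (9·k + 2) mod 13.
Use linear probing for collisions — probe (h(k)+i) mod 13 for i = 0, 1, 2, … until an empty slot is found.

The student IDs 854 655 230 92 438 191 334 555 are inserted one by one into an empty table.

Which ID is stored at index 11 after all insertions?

854 hashes to 5; slot 5 is free => place at 5.
655 hashes to 8; slot 8 is free => place at 8.
230 hashes to 5; 5 taken => place at 6.
92 hashes to 11; slot 11 is free => place at 11.
438 hashes to 5; 5,6 taken => place at 7.
191 hashes to 5; 5,6,7,8 taken => place at 9.
334 hashes to 5; 5,6,7,8,9 taken => place at 10.
555 hashes to 5; 5,6,7,8,9,10,11 taken => place at 12.
Table: [∅, ∅, ∅, ∅, ∅, 854, 230, 438, 655, 191, 334, 92, 555]

92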